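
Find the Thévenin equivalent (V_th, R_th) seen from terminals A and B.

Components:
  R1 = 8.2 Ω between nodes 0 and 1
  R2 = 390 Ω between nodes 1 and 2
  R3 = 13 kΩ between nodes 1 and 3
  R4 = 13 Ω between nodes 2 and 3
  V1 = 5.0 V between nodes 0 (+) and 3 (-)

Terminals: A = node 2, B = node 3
Step 1 — V_th is the open-circuit voltage V_A - V_B (nothing connected across the terminals).
Nodal analysis, taking node 3 as the 0 V reference.
Source V1 fixes V_0 = 5 V.
KCL at each unknown node (sum of currents leaving = 0; resistances in Ω):
  Node 1: (V_1 - 5)/8.2 + (V_1 - V_2)/390 + (V_1 - 0)/13000 = 0
  Node 2: (V_2 - V_1)/390 + (V_2 - 0)/13 = 0
Collecting terms (coefficients in siemens):
  0.1246·V_1 - 0.002564·V_2 = 0.6098
  0.07949·V_2 - 0.002564·V_1 = 0
Determinant D = (0.1246)(0.07949) - (-0.002564)(-0.002564) = 0.009897
V_1 = [(0.6098)(0.07949) - (-0.002564)(0)]/D = 4.897 V
V_2 = [(0.1246)(0) - (0.6098)(-0.002564)]/D = 0.158 V
V_th = V_2 - V_3 = 0.158 - 0 = 0.158 V
Step 2 — R_th: zero the source — replace V1 by a short circuit (node 3 merges into node 0) — and find the resistance seen between A (node 2) and B (node 0).
Reduce the network between node 2 (A) and node 0 (B) by series/parallel combination:
  Rp1 = R1 ‖ R3 (parallel, both between nodes 0 and 1) = 1/(1/8.2 + 1/13000) = 8.195 Ω
  Rs1 = R2 + Rp1 (series, joined only at node 1) = 390 + 8.195 = 398.2 Ω
  Rp2 = R4 ‖ Rs1 (parallel, both between nodes 0 and 2) = 1/(1/13 + 1/398.2) = 12.59 Ω
R_th = 12.59 Ω

Final answer: V_th = 0.158 V, R_th = 12.59 Ω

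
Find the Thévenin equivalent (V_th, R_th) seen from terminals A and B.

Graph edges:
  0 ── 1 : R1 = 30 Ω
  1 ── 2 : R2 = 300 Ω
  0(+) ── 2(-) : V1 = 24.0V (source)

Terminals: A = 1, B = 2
Step 1 — V_th is the open-circuit voltage V_A - V_B (nothing connected across the terminals).
Nodal analysis, taking node 2 as the 0 V reference.
Source V1 fixes V_0 = 24 V.
KCL at each unknown node (sum of currents leaving = 0; resistances in Ω):
  Node 1: (V_1 - 24)/30 + (V_1 - 0)/300 = 0
Collecting terms: 0.03667 × V_1 = 0.8  =>  V_1 = 21.82 V
V_th = V_1 - V_2 = 21.82 - 0 = 21.82 V
Step 2 — R_th: zero the source — replace V1 by a short circuit (node 2 merges into node 0) — and find the resistance seen between A (node 1) and B (node 0).
Reduce the network between node 1 (A) and node 0 (B) by series/parallel combination:
  Rp1 = R1 ‖ R2 (parallel, both between nodes 0 and 1) = 1/(1/30 + 1/300) = 27.27 Ω
R_th = 27.27 Ω

Final answer: V_th = 21.82 V, R_th = 27.27 Ω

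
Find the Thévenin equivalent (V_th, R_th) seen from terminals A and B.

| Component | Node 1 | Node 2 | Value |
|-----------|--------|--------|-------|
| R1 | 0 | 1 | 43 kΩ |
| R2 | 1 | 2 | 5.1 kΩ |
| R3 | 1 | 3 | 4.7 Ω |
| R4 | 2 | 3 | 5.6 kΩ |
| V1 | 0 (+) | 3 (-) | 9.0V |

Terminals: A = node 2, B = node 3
Step 1 — V_th is the open-circuit voltage V_A - V_B (nothing connected across the terminals).
Nodal analysis, taking node 3 as the 0 V reference.
Source V1 fixes V_0 = 9 V.
KCL at each unknown node (sum of currents leaving = 0; resistances in Ω):
  Node 1: (V_1 - 9)/43000 + (V_1 - V_2)/5100 + (V_1 - 0)/4.7 = 0
  Node 2: (V_2 - V_1)/5100 + (V_2 - 0)/5600 = 0
Collecting terms (coefficients in siemens):
  0.213·V_1 - 0.0001961·V_2 = 0.0002093
  0.0003746·V_2 - 0.0001961·V_1 = 0
Determinant D = (0.213)(0.0003746) - (-0.0001961)(-0.0001961) = 0.00007976
V_1 = [(0.0002093)(0.0003746) - (-0.0001961)(0)]/D = 0.0009832 V
V_2 = [(0.213)(0) - (0.0002093)(-0.0001961)]/D = 0.0005146 V
V_th = V_2 - V_3 = 0.0005146 - 0 = 0.0005146 V
Step 2 — R_th: zero the source — replace V1 by a short circuit (node 3 merges into node 0) — and find the resistance seen between A (node 2) and B (node 0).
Reduce the network between node 2 (A) and node 0 (B) by series/parallel combination:
  Rp1 = R1 ‖ R3 (parallel, both between nodes 0 and 1) = 1/(1/43000 + 1/4.7) = 4.699 Ω
  Rs1 = R2 + Rp1 (series, joined only at node 1) = 5100 + 4.699 = 5105 Ω
  Rp2 = R4 ‖ Rs1 (parallel, both between nodes 0 and 2) = 1/(1/5600 + 1/5105) = 2670 Ω
R_th = 2.67 kΩ

Final answer: V_th = 0.0005146 V, R_th = 2.67 kΩ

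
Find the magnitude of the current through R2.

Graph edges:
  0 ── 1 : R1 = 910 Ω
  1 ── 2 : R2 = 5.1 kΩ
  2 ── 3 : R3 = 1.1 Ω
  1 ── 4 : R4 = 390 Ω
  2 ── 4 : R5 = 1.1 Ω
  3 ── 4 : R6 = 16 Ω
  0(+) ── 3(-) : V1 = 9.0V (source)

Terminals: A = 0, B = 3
Nodal analysis, taking node 3 as the 0 V reference.
Source V1 fixes V_0 = 9 V.
KCL at each unknown node (sum of currents leaving = 0; resistances in Ω):
  Node 1: (V_1 - 9)/910 + (V_1 - V_2)/5100 + (V_1 - V_4)/390 = 0
  Node 2: (V_2 - V_1)/5100 + (V_2 - 0)/1.1 + (V_2 - V_4)/1.1 = 0
  Node 4: (V_4 - V_1)/390 + (V_4 - V_2)/1.1 + (V_4 - 0)/16 = 0
Collecting terms (coefficients in siemens):
  0.003859·V_1 - 0.0001961·V_2 - 0.002564·V_4 = 0.00989
  1.818·V_2 - 0.0001961·V_1 - 0.9091·V_4 = 0
  0.9742·V_4 - 0.002564·V_1 - 0.9091·V_2 = 0
Solving these 3 simultaneous equations (Gaussian elimination) gives:
  V_1 = 2.572 V, V_2 = 0.006864 V, V_4 = 0.01318 V
I_R2 = (V_1 - V_2)/R2 = (2.572 - 0.006864)/5100 = 0.000503 A
|I_R2| = 0.000503 A

Final answer: |I_R2| = 0.000503 A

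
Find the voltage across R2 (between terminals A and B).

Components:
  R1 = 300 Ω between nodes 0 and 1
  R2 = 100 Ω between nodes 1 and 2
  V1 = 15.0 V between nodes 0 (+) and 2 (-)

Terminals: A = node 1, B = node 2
R1 and R2 are in series across V1 (node 0 → node 1 → node 2), and the output A–B is taken across R2, so this is a voltage divider.
Series current: I = V1/(R1 + R2) = 15/(300 + 100) = 15/400 = 0.0375 A
V_R2 = I × R2 = V1 × R2/(R1 + R2) = 15 × 100/400 = 3.75 V

Final answer: 3.75 V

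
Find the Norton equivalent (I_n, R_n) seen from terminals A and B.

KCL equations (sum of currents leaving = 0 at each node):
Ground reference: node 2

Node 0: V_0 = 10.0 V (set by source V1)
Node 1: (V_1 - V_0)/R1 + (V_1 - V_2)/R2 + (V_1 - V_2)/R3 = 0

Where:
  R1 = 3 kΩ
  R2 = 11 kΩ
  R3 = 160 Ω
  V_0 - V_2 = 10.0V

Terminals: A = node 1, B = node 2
Find the Thévenin equivalent first; then I_n = V_th/R_th and R_n = R_th.
Step 1 — V_th is the open-circuit voltage V_A - V_B (nothing connected across the terminals).
Nodal analysis, taking node 2 as the 0 V reference.
Source V1 fixes V_0 = 10 V.
KCL at each unknown node (sum of currents leaving = 0; resistances in Ω):
  Node 1: (V_1 - 10)/3000 + (V_1 - 0)/11000 + (V_1 - 0)/160 = 0
Collecting terms: 0.006674 × V_1 = 0.003333  =>  V_1 = 0.4994 V
V_th = V_1 - V_2 = 0.4994 - 0 = 0.4994 V
Step 2 — R_th: zero the source — replace V1 by a short circuit (node 2 merges into node 0) — and find the resistance seen between A (node 1) and B (node 0).
Reduce the network between node 1 (A) and node 0 (B) by series/parallel combination:
  Rp1 = R1 ‖ R2 ‖ R3 (parallel, all between nodes 0 and 1) = 1/(1/3000 + 1/11000 + 1/160) = 149.8 Ω
R_th = 149.8 Ω
I_n = V_th/R_th = 0.4994/149.8 = 0.003333 A, and R_n = R_th = 149.8 Ω

Final answer: I_n = 0.003333 A, R_n = 149.8 Ω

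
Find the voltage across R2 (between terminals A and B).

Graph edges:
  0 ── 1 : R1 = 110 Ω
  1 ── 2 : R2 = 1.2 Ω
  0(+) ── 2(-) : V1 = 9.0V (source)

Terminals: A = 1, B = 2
R1 and R2 are in series across V1 (node 0 → node 1 → node 2), and the output A–B is taken across R2, so this is a voltage divider.
Series current: I = V1/(R1 + R2) = 9/(110 + 1.2) = 9/111.2 = 0.08094 A
V_R2 = I × R2 = V1 × R2/(R1 + R2) = 9 × 1.2/111.2 = 0.09712 V

Final answer: 0.09712 V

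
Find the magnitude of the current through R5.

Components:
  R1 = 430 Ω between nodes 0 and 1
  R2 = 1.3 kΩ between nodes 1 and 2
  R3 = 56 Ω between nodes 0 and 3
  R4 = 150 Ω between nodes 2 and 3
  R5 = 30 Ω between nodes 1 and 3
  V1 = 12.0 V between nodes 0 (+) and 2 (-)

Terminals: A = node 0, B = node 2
Nodal analysis, taking node 2 as the 0 V reference.
Source V1 fixes V_0 = 12 V.
KCL at each unknown node (sum of currents leaving = 0; resistances in Ω):
  Node 1: (V_1 - 12)/430 + (V_1 - 0)/1300 + (V_1 - V_3)/30 = 0
  Node 3: (V_3 - 12)/56 + (V_3 - 0)/150 + (V_3 - V_1)/30 = 0
Collecting terms (coefficients in siemens):
  0.03643·V_1 - 0.03333·V_3 = 0.02791
  0.05786·V_3 - 0.03333·V_1 = 0.2143
Determinant D = (0.03643)(0.05786) - (-0.03333)(-0.03333) = 0.0009965
V_1 = [(0.02791)(0.05786) - (-0.03333)(0.2143)]/D = 8.788 V
V_3 = [(0.03643)(0.2143) - (0.02791)(-0.03333)]/D = 8.767 V
I_R5 = (V_1 - V_3)/R5 = (8.788 - 8.767)/30 = 0.0007095 A
|I_R5| = 0.0007095 A

Final answer: |I_R5| = 0.0007095 A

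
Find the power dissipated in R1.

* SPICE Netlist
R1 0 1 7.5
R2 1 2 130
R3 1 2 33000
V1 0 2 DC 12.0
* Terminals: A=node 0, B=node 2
Nodal analysis, taking node 2 as the 0 V reference.
Source V1 fixes V_0 = 12 V.
KCL at each unknown node (sum of currents leaving = 0; resistances in Ω):
  Node 1: (V_1 - 12)/7.5 + (V_1 - 0)/130 + (V_1 - 0)/33000 = 0
Collecting terms: 0.1411 × V_1 = 1.6  =>  V_1 = 11.34 V
I_R1 = (V_0 - V_1)/R1 = (12 - 11.34)/7.5 = 0.0876 A
P_R1 = I_R1² × R1 = (0.0876)² × 7.5 = 0.05755 W

Final answer: 0.05755 W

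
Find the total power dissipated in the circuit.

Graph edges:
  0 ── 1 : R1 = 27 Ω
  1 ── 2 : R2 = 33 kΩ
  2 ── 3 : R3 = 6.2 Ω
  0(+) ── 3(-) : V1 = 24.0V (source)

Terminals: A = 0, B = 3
Nodal analysis, taking node 3 as the 0 V reference.
Source V1 fixes V_0 = 24 V.
KCL at each unknown node (sum of currents leaving = 0; resistances in Ω):
  Node 1: (V_1 - 24)/27 + (V_1 - V_2)/33000 = 0
  Node 2: (V_2 - V_1)/33000 + (V_2 - 0)/6.2 = 0
Collecting terms (coefficients in siemens):
  0.03707·V_1 - 0.0000303·V_2 = 0.8889
  0.1613·V_2 - 0.0000303·V_1 = 0
Determinant D = (0.03707)(0.1613) - (-0.0000303)(-0.0000303) = 0.00598
V_1 = [(0.8889)(0.1613) - (-0.0000303)(0)]/D = 23.98 V
V_2 = [(0.03707)(0) - (0.8889)(-0.0000303)]/D = 0.004505 V
Power in each resistor, P = (ΔV)²/R:
  P_R1 = (24 - 23.98)²/27 = 0.00001425 W
  P_R2 = (23.98 - 0.004505)²/33000 = 0.01742 W
  P_R3 = (0.004505 - 0)²/6.2 = 0.000003273 W
P_total = P_R1 + P_R2 + P_R3 = 0.01744 W

Final answer: 0.01744 W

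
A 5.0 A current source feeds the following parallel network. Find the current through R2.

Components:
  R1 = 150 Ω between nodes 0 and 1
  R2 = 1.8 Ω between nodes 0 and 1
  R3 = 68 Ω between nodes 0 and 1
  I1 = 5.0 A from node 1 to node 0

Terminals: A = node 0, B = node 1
All resistors sit directly between nodes 0 and 1, so they are in parallel and share one voltage V; the full source current 5 A splits among them.
1/R_par = 1/150 + 1/1.8 + 1/68 = 0.5769 S  =>  R_par = 1.733 Ω
V = I × R_par = 5 × 1.733 = 8.667 V
I_R2 = V/R2 = 8.667/1.8 = 4.815 A

Final answer: 4.815 A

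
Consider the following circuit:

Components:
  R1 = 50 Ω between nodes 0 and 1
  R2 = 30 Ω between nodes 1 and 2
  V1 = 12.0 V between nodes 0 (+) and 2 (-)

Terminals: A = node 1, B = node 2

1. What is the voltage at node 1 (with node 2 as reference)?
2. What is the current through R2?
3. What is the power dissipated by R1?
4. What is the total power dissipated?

Nodal analysis, taking node 2 as the 0 V reference.
Source V1 fixes V_0 = 12 V.
KCL at each unknown node (sum of currents leaving = 0; resistances in Ω):
  Node 1: (V_1 - 12)/50 + (V_1 - 0)/30 = 0
Collecting terms: 0.05333 × V_1 = 0.24  =>  V_1 = 4.5 V
Part 1:
  Read off the nodal solution: V_1 = 4.5 V
Part 2:
  I_R2 = (V_1 - V_2)/R2 = (4.5 - 0)/30 = 0.15 A
  Magnitude: I_R2 = 0.15 A
Part 3:
  I_R1 = (V_0 - V_1)/R1 = (12 - 4.5)/50 = 0.15 A
  P_R1 = I_R1² × R1 = (0.15)² × 50 = 1.125 W
Part 4:
  Power in each resistor, P = (ΔV)²/R:
    P_R1 = (12 - 4.5)²/50 = 1.125 W
    P_R2 = (4.5 - 0)²/30 = 0.675 W
  P_total = P_R1 + P_R2 = 1.8 W

Final answers:
1. V_1 = 4.5 V
2. I_R2 = 0.15 A
3. P_R1 = 1.125 W
4. P_total = 1.8 W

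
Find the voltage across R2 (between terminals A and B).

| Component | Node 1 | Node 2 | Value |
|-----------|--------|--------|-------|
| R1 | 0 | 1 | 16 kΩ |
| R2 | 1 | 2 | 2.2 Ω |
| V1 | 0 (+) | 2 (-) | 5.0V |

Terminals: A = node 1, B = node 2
R1 and R2 are in series across V1 (node 0 → node 1 → node 2), and the output A–B is taken across R2, so this is a voltage divider.
Series current: I = V1/(R1 + R2) = 5/(16000 + 2.2) = 5/16000 = 0.0003125 A
V_R2 = I × R2 = V1 × R2/(R1 + R2) = 5 × 2.2/16000 = 0.0006874 V

Final answer: 0.0006874 V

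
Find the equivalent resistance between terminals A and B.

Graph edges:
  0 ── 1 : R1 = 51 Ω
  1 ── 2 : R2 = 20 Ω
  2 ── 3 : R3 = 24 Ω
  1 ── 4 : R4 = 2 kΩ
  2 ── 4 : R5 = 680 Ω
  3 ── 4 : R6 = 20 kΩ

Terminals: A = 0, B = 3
The network is not a plain series/parallel combination. Inject a 1 A test current into terminal A (node 0) and return it from terminal B (node 3); then R_eq = V_A / (1 A).
Nodal analysis, taking node 3 as the 0 V reference.
Current source I_test pushes 1 A into node 0 and draws it out of node 3.
KCL at each unknown node (sum of currents leaving = 0; resistances in Ω):
  Node 0: (V_0 - V_1)/51 - 1 = 0
  Node 1: (V_1 - V_0)/51 + (V_1 - V_2)/20 + (V_1 - V_4)/2000 = 0
  Node 2: (V_2 - V_1)/20 + (V_2 - 0)/24 + (V_2 - V_4)/680 = 0
  Node 4: (V_4 - V_1)/2000 + (V_4 - V_2)/680 + (V_4 - 0)/20000 = 0
Collecting terms (coefficients in siemens):
  0.01961·V_0 - 0.01961·V_1 = 1
  0.07011·V_1 - 0.01961·V_0 - 0.05·V_2 - 0.0005·V_4 = 0
  0.09314·V_2 - 0.05·V_1 - 0.001471·V_4 = 0
  0.002021·V_4 - 0.0005·V_1 - 0.001471·V_2 = 0
Solving these 4 simultaneous equations (Gaussian elimination) gives:
  V_0 = 94.81 V, V_1 = 43.81 V, V_2 = 23.97 V, V_4 = 28.28 V
R_eq = V_0 / 1 A = 94.81 Ω

Final answer: 94.81 Ω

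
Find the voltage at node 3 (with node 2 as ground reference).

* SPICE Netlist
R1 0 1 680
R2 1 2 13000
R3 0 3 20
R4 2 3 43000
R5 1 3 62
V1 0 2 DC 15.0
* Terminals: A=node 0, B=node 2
Nodal analysis, taking node 2 as the 0 V reference.
Source V1 fixes V_0 = 15 V.
KCL at each unknown node (sum of currents leaving = 0; resistances in Ω):
  Node 1: (V_1 - 15)/680 + (V_1 - 0)/13000 + (V_1 - V_3)/62 = 0
  Node 3: (V_3 - 15)/20 + (V_3 - 0)/43000 + (V_3 - V_1)/62 = 0
Collecting terms (coefficients in siemens):
  0.01768·V_1 - 0.01613·V_3 = 0.02206
  0.06615·V_3 - 0.01613·V_1 = 0.75
Determinant D = (0.01768)(0.06615) - (-0.01613)(-0.01613) = 0.0009092
V_1 = [(0.02206)(0.06615) - (-0.01613)(0.75)]/D = 14.91 V
V_3 = [(0.01768)(0.75) - (0.02206)(-0.01613)]/D = 14.97 V
The requested potential is V_3 = 14.97 V.

Final answer: V_3 = 14.97 V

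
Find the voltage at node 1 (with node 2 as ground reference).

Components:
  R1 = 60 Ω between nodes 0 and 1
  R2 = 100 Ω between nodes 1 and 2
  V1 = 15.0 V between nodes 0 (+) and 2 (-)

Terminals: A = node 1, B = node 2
Nodal analysis, taking node 2 as the 0 V reference.
Source V1 fixes V_0 = 15 V.
KCL at each unknown node (sum of currents leaving = 0; resistances in Ω):
  Node 1: (V_1 - 15)/60 + (V_1 - 0)/100 = 0
Collecting terms: 0.02667 × V_1 = 0.25  =>  V_1 = 9.375 V
The requested potential is V_1 = 9.375 V.

Final answer: V_1 = 9.375 V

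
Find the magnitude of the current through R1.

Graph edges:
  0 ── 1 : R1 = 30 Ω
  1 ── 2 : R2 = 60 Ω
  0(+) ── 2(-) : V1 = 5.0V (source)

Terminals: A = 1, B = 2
Nodal analysis, taking node 2 as the 0 V reference.
Source V1 fixes V_0 = 5 V.
KCL at each unknown node (sum of currents leaving = 0; resistances in Ω):
  Node 1: (V_1 - 5)/30 + (V_1 - 0)/60 = 0
Collecting terms: 0.05 × V_1 = 0.1667  =>  V_1 = 3.333 V
I_R1 = (V_0 - V_1)/R1 = (5 - 3.333)/30 = 0.05556 A
|I_R1| = 0.05556 A

Final answer: |I_R1| = 0.05556 A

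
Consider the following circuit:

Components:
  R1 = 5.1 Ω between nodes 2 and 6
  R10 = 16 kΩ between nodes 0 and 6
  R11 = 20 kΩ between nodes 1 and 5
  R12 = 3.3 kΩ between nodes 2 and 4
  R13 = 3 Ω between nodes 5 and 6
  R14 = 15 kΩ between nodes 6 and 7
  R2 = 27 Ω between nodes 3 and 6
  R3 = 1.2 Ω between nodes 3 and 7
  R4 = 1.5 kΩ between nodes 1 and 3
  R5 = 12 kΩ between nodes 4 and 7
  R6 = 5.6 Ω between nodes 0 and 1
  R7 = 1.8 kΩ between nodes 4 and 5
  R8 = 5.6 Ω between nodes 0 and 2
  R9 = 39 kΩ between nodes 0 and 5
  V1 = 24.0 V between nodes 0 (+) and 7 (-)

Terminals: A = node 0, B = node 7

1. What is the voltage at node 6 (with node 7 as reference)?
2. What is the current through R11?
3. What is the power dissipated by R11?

Nodal analysis, taking node 7 as the 0 V reference.
Source V1 fixes V_0 = 24 V.
KCL at each unknown node (sum of currents leaving = 0; resistances in Ω):
  Node 1: (V_1 - V_3)/1500 + (V_1 - 24)/5.6 + (V_1 - V_5)/20000 = 0
  Node 2: (V_2 - V_6)/5.1 + (V_2 - 24)/5.6 + (V_2 - V_4)/3300 = 0
  Node 3: (V_3 - V_6)/27 + (V_3 - 0)/1.2 + (V_3 - V_1)/1500 = 0
  Node 4: (V_4 - 0)/12000 + (V_4 - V_5)/1800 + (V_4 - V_2)/3300 = 0
  Node 5: (V_5 - V_4)/1800 + (V_5 - 24)/39000 + (V_5 - V_1)/20000 + (V_5 - V_6)/3 = 0
  Node 6: (V_6 - V_2)/5.1 + (V_6 - V_3)/27 + (V_6 - 24)/16000 + (V_6 - V_5)/3 + (V_6 - 0)/15000 = 0
Collecting terms (coefficients in siemens):
  0.1793·V_1 - 0.0006667·V_3 - 0.00005·V_5 = 4.286
  0.375·V_2 - 0.000303·V_4 - 0.1961·V_6 = 4.286
  0.871·V_3 - 0.0006667·V_1 - 0.03704·V_6 = 0
  0.0009419·V_4 - 0.000303·V_2 - 0.0005556·V_5 = 0
  0.334·V_5 - 0.00005·V_1 - 0.0005556·V_4 - 0.3333·V_6 = 0.0006154
  0.5666·V_6 - 0.1961·V_2 - 0.03704·V_3 - 0.3333·V_5 = 0.0015
Solving these 6 simultaneous equations (Gaussian elimination) gives:
  V_1 = 23.91 V, V_2 = 20.54 V, V_3 = 0.7579 V, V_4 = 16.87 V
  V_5 = 17.4 V, V_6 = 17.39 V
Part 1:
  Read off the nodal solution: V_6 = 17.39 V
Part 2:
  I_R11 = (V_1 - V_5)/R11 = (23.91 - 17.4)/20000 = 0.0003258 A
  Magnitude: I_R11 = 0.0003258 A
Part 3:
  I_R11 = (V_1 - V_5)/R11 = (23.91 - 17.4)/20000 = 0.0003258 A
  P_R11 = I_R11² × R11 = (0.0003258)² × 20000 = 0.002123 W

Final answers:
1. V_6 = 17.39 V
2. I_R11 = 0.0003258 A
3. P_R11 = 0.002123 W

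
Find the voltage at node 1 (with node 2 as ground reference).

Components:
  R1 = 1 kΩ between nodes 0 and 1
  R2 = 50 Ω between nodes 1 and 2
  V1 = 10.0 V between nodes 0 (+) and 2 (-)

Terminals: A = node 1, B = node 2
Nodal analysis, taking node 2 as the 0 V reference.
Source V1 fixes V_0 = 10 V.
KCL at each unknown node (sum of currents leaving = 0; resistances in Ω):
  Node 1: (V_1 - 10)/1000 + (V_1 - 0)/50 = 0
Collecting terms: 0.021 × V_1 = 0.01  =>  V_1 = 0.4762 V
The requested potential is V_1 = 0.4762 V.

Final answer: V_1 = 0.4762 V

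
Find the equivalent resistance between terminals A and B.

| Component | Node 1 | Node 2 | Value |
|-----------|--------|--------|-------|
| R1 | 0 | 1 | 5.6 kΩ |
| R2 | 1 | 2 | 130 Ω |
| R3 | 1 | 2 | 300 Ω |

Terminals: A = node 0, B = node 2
Reduce the network between node 0 (A) and node 2 (B) by series/parallel combination:
  Rp1 = R2 ‖ R3 (parallel, both between nodes 1 and 2) = 1/(1/130 + 1/300) = 90.7 Ω
  Rs1 = R1 + Rp1 (series, joined only at node 1) = 5600 + 90.7 = 5691 Ω
R_eq = 5.691 kΩ

Final answer: 5.691 kΩ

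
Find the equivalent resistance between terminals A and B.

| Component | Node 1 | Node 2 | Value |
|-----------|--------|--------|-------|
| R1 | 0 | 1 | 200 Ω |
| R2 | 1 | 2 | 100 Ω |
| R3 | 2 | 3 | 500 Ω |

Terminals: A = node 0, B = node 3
Reduce the network between node 0 (A) and node 3 (B) by series/parallel combination:
  Rs1 = R1 + R2 (series, joined only at node 1) = 200 + 100 = 300 Ω
  Rs2 = R3 + Rs1 (series, joined only at node 2) = 500 + 300 = 800 Ω
R_eq = 800 Ω

Final answer: 800 Ω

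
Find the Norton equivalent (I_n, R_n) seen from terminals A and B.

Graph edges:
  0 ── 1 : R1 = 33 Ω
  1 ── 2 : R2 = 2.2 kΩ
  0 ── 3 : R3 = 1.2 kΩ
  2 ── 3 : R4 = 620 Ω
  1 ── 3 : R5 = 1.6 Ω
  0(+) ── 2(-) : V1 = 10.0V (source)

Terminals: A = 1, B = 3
Find the Thévenin equivalent first; then I_n = V_th/R_th and R_n = R_th.
Step 1 — V_th is the open-circuit voltage V_A - V_B (nothing connected across the terminals).
Nodal analysis, taking node 2 as the 0 V reference.
Source V1 fixes V_0 = 10 V.
KCL at each unknown node (sum of currents leaving = 0; resistances in Ω):
  Node 1: (V_1 - 10)/33 + (V_1 - 0)/2200 + (V_1 - V_3)/1.6 = 0
  Node 3: (V_3 - 10)/1200 + (V_3 - 0)/620 + (V_3 - V_1)/1.6 = 0
Collecting terms (coefficients in siemens):
  0.6558·V_1 - 0.625·V_3 = 0.303
  0.6274·V_3 - 0.625·V_1 = 0.008333
Determinant D = (0.6558)(0.6274) - (-0.625)(-0.625) = 0.02083
V_1 = [(0.303)(0.6274) - (-0.625)(0.008333)]/D = 9.379 V
V_3 = [(0.6558)(0.008333) - (0.303)(-0.625)]/D = 9.356 V
V_th = V_1 - V_3 = 9.379 - 9.356 = 0.02328 V
Step 2 — R_th: zero the source — replace V1 by a short circuit (node 2 merges into node 0) — and find the resistance seen between A (node 1) and B (node 3).
Reduce the network between node 1 (A) and node 3 (B) by series/parallel combination:
  Rp1 = R1 ‖ R2 (parallel, both between nodes 0 and 1) = 1/(1/33 + 1/2200) = 32.51 Ω
  Rp2 = R3 ‖ R4 (parallel, both between nodes 0 and 3) = 1/(1/1200 + 1/620) = 408.8 Ω
  Rs1 = Rp1 + Rp2 (series, joined only at node 0) = 32.51 + 408.8 = 441.3 Ω
  Rp3 = R5 ‖ Rs1 (parallel, both between nodes 1 and 3) = 1/(1/1.6 + 1/441.3) = 1.594 Ω
R_th = 1.594 Ω
I_n = V_th/R_th = 0.02328/1.594 = 0.01461 A, and R_n = R_th = 1.594 Ω

Final answer: I_n = 0.01461 A, R_n = 1.594 Ω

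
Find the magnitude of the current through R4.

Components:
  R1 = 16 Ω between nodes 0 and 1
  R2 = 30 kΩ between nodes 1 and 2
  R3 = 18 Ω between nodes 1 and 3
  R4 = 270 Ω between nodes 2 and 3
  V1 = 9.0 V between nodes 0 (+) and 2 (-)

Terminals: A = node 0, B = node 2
Nodal analysis, taking node 2 as the 0 V reference.
Source V1 fixes V_0 = 9 V.
KCL at each unknown node (sum of currents leaving = 0; resistances in Ω):
  Node 1: (V_1 - 9)/16 + (V_1 - 0)/30000 + (V_1 - V_3)/18 = 0
  Node 3: (V_3 - V_1)/18 + (V_3 - 0)/270 = 0
Collecting terms (coefficients in siemens):
  0.1181·V_1 - 0.05556·V_3 = 0.5625
  0.05926·V_3 - 0.05556·V_1 = 0
Determinant D = (0.1181)(0.05926) - (-0.05556)(-0.05556) = 0.003911
V_1 = [(0.5625)(0.05926) - (-0.05556)(0)]/D = 8.522 V
V_3 = [(0.1181)(0) - (0.5625)(-0.05556)]/D = 7.989 V
I_R4 = (V_2 - V_3)/R4 = (0 - 7.989)/270 = -0.02959 A
|I_R4| = 0.02959 A

Final answer: |I_R4| = 0.02959 A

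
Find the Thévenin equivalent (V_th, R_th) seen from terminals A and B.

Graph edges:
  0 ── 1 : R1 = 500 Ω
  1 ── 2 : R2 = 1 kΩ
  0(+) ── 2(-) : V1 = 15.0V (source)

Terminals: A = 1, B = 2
Step 1 — V_th is the open-circuit voltage V_A - V_B (nothing connected across the terminals).
Nodal analysis, taking node 2 as the 0 V reference.
Source V1 fixes V_0 = 15 V.
KCL at each unknown node (sum of currents leaving = 0; resistances in Ω):
  Node 1: (V_1 - 15)/500 + (V_1 - 0)/1000 = 0
Collecting terms: 0.003 × V_1 = 0.03  =>  V_1 = 10 V
V_th = V_1 - V_2 = 10 - 0 = 10 V
Step 2 — R_th: zero the source — replace V1 by a short circuit (node 2 merges into node 0) — and find the resistance seen between A (node 1) and B (node 0).
Reduce the network between node 1 (A) and node 0 (B) by series/parallel combination:
  Rp1 = R1 ‖ R2 (parallel, both between nodes 0 and 1) = 1/(1/500 + 1/1000) = 333.3 Ω
R_th = 333.3 Ω

Final answer: V_th = 10 V, R_th = 333.3 Ω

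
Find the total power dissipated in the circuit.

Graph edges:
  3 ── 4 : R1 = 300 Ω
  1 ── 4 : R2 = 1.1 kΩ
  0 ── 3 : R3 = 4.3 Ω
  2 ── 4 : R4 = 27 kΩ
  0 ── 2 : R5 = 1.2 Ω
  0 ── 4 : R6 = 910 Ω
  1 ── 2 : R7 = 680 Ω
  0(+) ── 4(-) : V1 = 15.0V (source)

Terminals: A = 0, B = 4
Nodal analysis, taking node 4 as the 0 V reference.
Source V1 fixes V_0 = 15 V.
KCL at each unknown node (sum of currents leaving = 0; resistances in Ω):
  Node 1: (V_1 - 0)/1100 + (V_1 - V_2)/680 = 0
  Node 2: (V_2 - 0)/27000 + (V_2 - 15)/1.2 + (V_2 - V_1)/680 = 0
  Node 3: (V_3 - 0)/300 + (V_3 - 15)/4.3 = 0
Collecting terms (coefficients in siemens):
  0.00238·V_1 - 0.001471·V_2 = 0
  0.8348·V_2 - 0.001471·V_1 = 12.5
  0.2359·V_3 = 3.488
Solving these 3 simultaneous equations (Gaussian elimination) gives:
  V_1 = 9.263 V, V_2 = 14.99 V, V_3 = 14.79 V
Power in each resistor, P = (ΔV)²/R:
  P_R1 = (14.79 - 0)²/300 = 0.729 W
  P_R2 = (9.263 - 0)²/1100 = 0.078 W
  P_R3 = (15 - 14.79)²/4.3 = 0.01045 W
  P_R4 = (14.99 - 0)²/27000 = 0.008321 W
  P_R5 = (15 - 14.99)²/1.2 = 0.00009668 W
  P_R6 = (15 - 0)²/910 = 0.2473 W
  P_R7 = (9.263 - 14.99)²/680 = 0.04822 W
P_total = P_R1 + P_R2 + P_R3 + P_R4 + P_R5 + P_R6 + P_R7 = 1.121 W

Final answer: 1.121 W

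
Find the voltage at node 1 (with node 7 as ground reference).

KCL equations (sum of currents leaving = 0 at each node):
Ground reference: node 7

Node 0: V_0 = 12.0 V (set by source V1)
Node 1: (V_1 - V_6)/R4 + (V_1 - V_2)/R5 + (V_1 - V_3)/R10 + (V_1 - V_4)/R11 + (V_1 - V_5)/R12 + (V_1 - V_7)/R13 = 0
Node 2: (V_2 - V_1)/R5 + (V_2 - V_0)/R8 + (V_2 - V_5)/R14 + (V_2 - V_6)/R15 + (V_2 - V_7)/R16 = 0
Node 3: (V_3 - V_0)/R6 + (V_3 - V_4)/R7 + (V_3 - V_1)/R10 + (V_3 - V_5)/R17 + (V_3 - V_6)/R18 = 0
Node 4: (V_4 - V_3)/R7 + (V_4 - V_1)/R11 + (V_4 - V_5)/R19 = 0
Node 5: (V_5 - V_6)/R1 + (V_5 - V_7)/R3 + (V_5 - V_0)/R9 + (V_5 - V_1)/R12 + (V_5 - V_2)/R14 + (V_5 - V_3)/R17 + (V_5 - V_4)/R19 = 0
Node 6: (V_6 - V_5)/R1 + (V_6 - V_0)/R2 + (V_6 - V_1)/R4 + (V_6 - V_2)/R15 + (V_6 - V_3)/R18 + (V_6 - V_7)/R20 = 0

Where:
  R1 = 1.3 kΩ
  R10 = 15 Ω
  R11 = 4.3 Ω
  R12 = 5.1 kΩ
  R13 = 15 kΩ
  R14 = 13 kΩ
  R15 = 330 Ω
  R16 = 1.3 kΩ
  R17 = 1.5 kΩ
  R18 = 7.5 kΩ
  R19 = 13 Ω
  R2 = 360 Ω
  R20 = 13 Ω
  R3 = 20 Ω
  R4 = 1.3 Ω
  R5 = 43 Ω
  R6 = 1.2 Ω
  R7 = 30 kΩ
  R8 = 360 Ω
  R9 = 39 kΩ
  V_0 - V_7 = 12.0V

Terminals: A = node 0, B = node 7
Nodal analysis, taking node 7 as the 0 V reference.
Source V1 fixes V_0 = 12 V.
KCL at each unknown node (sum of currents leaving = 0; resistances in Ω):
  Node 1: (V_1 - V_6)/1.3 + (V_1 - V_2)/43 + (V_1 - V_3)/15 + (V_1 - V_4)/4.3 + (V_1 - V_5)/5100 + (V_1 - 0)/15000 = 0
  Node 2: (V_2 - V_1)/43 + (V_2 - 12)/360 + (V_2 - V_5)/13000 + (V_2 - V_6)/330 + (V_2 - 0)/1300 = 0
  Node 3: (V_3 - 12)/1.2 + (V_3 - V_4)/30000 + (V_3 - V_1)/15 + (V_3 - V_5)/1500 + (V_3 - V_6)/7500 = 0
  Node 4: (V_4 - V_3)/30000 + (V_4 - V_1)/4.3 + (V_4 - V_5)/13 = 0
  Node 5: (V_5 - V_6)/1300 + (V_5 - 0)/20 + (V_5 - 12)/39000 + (V_5 - V_1)/5100 + (V_5 - V_2)/13000 + (V_5 - V_3)/1500 + (V_5 - V_4)/13 = 0
  Node 6: (V_6 - V_5)/1300 + (V_6 - 12)/360 + (V_6 - V_1)/1.3 + (V_6 - V_2)/330 + (V_6 - V_3)/7500 + (V_6 - 0)/13 = 0
Collecting terms (coefficients in siemens):
  1.092·V_1 - 0.02326·V_2 - 0.06667·V_3 - 0.2326·V_4 - 0.0001961·V_5 - 0.7692·V_6 = 0
  0.02991·V_2 - 0.02326·V_1 - 0.00007692·V_5 - 0.00303·V_6 = 0.03333
  0.9008·V_3 - 0.06667·V_1 - 0.00003333·V_4 - 0.0006667·V_5 - 0.0001333·V_6 = 10
  0.3095·V_4 - 0.2326·V_1 - 0.00003333·V_3 - 0.07692·V_5 = 0
  0.1287·V_5 - 0.0001961·V_1 - 0.00007692·V_2 - 0.0006667·V_3 - 0.07692·V_4 - 0.0007692·V_6 = 0.0003077
  0.8529·V_6 - 0.7692·V_1 - 0.00303·V_2 - 0.0001333·V_3 - 0.0007692·V_5 = 0.03333
Solving these 6 simultaneous equations (Gaussian elimination) gives:
  V_1 = 4.899 V, V_2 = 5.385 V, V_3 = 11.47 V, V_4 = 4.354 V
  V_5 = 2.703 V, V_6 = 4.481 V
The requested potential is V_1 = 4.899 V.

Final answer: V_1 = 4.899 V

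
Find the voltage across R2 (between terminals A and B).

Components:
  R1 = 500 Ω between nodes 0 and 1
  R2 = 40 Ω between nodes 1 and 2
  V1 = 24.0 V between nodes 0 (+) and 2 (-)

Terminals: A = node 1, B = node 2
R1 and R2 are in series across V1 (node 0 → node 1 → node 2), and the output A–B is taken across R2, so this is a voltage divider.
Series current: I = V1/(R1 + R2) = 24/(500 + 40) = 24/540 = 0.04444 A
V_R2 = I × R2 = V1 × R2/(R1 + R2) = 24 × 40/540 = 1.778 V

Final answer: 1.778 V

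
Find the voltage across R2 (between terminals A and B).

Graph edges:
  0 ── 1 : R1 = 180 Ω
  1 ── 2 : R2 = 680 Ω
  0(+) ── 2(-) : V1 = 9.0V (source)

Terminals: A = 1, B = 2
R1 and R2 are in series across V1 (node 0 → node 1 → node 2), and the output A–B is taken across R2, so this is a voltage divider.
Series current: I = V1/(R1 + R2) = 9/(180 + 680) = 9/860 = 0.01047 A
V_R2 = I × R2 = V1 × R2/(R1 + R2) = 9 × 680/860 = 7.116 V

Final answer: 7.116 V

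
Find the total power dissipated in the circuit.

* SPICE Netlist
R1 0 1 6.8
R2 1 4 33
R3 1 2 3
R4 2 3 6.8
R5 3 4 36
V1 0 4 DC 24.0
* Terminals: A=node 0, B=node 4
Nodal analysis, taking node 4 as the 0 V reference.
Source V1 fixes V_0 = 24 V.
KCL at each unknown node (sum of currents leaving = 0; resistances in Ω):
  Node 1: (V_1 - 24)/6.8 + (V_1 - 0)/33 + (V_1 - V_2)/3 = 0
  Node 2: (V_2 - V_1)/3 + (V_2 - V_3)/6.8 = 0
  Node 3: (V_3 - V_2)/6.8 + (V_3 - 0)/36 = 0
Collecting terms (coefficients in siemens):
  0.5107·V_1 - 0.3333·V_2 = 3.529
  0.4804·V_2 - 0.3333·V_1 - 0.1471·V_3 = 0
  0.1748·V_3 - 0.1471·V_2 = 0
Solving these 3 simultaneous equations (Gaussian elimination) gives:
  V_1 = 17.72 V, V_2 = 16.56 V, V_3 = 13.93 V
Power in each resistor, P = (ΔV)²/R:
  P_R1 = (24 - 17.72)²/6.8 = 5.803 W
  P_R2 = (17.72 - 0)²/33 = 9.513 W
  P_R3 = (17.72 - 16.56)²/3 = 0.449 W
  P_R4 = (16.56 - 13.93)²/6.8 = 1.018 W
  P_R5 = (13.93 - 0)²/36 = 5.388 W
P_total = P_R1 + P_R2 + P_R3 + P_R4 + P_R5 = 22.17 W

Final answer: 22.17 W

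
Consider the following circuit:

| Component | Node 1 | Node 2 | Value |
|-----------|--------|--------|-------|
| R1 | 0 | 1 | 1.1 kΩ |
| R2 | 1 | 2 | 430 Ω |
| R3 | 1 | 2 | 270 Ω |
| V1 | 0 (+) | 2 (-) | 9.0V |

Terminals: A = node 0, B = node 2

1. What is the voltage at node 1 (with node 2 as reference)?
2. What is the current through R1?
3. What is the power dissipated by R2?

Nodal analysis, taking node 2 as the 0 V reference.
Source V1 fixes V_0 = 9 V.
KCL at each unknown node (sum of currents leaving = 0; resistances in Ω):
  Node 1: (V_1 - 9)/1100 + (V_1 - 0)/430 + (V_1 - 0)/270 = 0
Collecting terms: 0.006938 × V_1 = 0.008182  =>  V_1 = 1.179 V
Part 1:
  Read off the nodal solution: V_1 = 1.179 V
Part 2:
  I_R1 = (V_0 - V_1)/R1 = (9 - 1.179)/1100 = 0.00711 A
  Magnitude: I_R1 = 0.00711 A
Part 3:
  I_R2 = (V_1 - V_2)/R2 = (1.179 - 0)/430 = 0.002742 A
  P_R2 = I_R2² × R2 = (0.002742)² × 430 = 0.003234 W

Final answers:
1. V_1 = 1.179 V
2. I_R1 = 0.00711 A
3. P_R2 = 0.003234 W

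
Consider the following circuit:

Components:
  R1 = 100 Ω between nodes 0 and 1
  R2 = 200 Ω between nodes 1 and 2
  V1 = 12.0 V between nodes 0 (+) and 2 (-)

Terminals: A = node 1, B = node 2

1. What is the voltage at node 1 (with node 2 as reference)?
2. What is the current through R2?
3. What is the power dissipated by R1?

Nodal analysis, taking node 2 as the 0 V reference.
Source V1 fixes V_0 = 12 V.
KCL at each unknown node (sum of currents leaving = 0; resistances in Ω):
  Node 1: (V_1 - 12)/100 + (V_1 - 0)/200 = 0
Collecting terms: 0.015 × V_1 = 0.12  =>  V_1 = 8 V
Part 1:
  Read off the nodal solution: V_1 = 8 V
Part 2:
  I_R2 = (V_1 - V_2)/R2 = (8 - 0)/200 = 0.04 A
  Magnitude: I_R2 = 0.04 A
Part 3:
  I_R1 = (V_0 - V_1)/R1 = (12 - 8)/100 = 0.04 A
  P_R1 = I_R1² × R1 = (0.04)² × 100 = 0.16 W

Final answers:
1. V_1 = 8 V
2. I_R2 = 0.04 A
3. P_R1 = 0.16 W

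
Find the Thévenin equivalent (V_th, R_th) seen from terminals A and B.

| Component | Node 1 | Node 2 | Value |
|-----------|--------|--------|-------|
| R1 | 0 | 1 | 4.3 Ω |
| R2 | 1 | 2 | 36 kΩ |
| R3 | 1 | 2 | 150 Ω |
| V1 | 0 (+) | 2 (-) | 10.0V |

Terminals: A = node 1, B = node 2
Step 1 — V_th is the open-circuit voltage V_A - V_B (nothing connected across the terminals).
Nodal analysis, taking node 2 as the 0 V reference.
Source V1 fixes V_0 = 10 V.
KCL at each unknown node (sum of currents leaving = 0; resistances in Ω):
  Node 1: (V_1 - 10)/4.3 + (V_1 - 0)/36000 + (V_1 - 0)/150 = 0
Collecting terms: 0.2393 × V_1 = 2.326  =>  V_1 = 9.72 V
V_th = V_1 - V_2 = 9.72 - 0 = 9.72 V
Step 2 — R_th: zero the source — replace V1 by a short circuit (node 2 merges into node 0) — and find the resistance seen between A (node 1) and B (node 0).
Reduce the network between node 1 (A) and node 0 (B) by series/parallel combination:
  Rp1 = R1 ‖ R2 ‖ R3 (parallel, all between nodes 0 and 1) = 1/(1/4.3 + 1/36000 + 1/150) = 4.18 Ω
R_th = 4.18 Ω

Final answer: V_th = 9.72 V, R_th = 4.18 Ω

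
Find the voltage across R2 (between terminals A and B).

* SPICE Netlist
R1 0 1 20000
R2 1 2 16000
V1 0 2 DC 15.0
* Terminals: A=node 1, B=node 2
R1 and R2 are in series across V1 (node 0 → node 1 → node 2), and the output A–B is taken across R2, so this is a voltage divider.
Series current: I = V1/(R1 + R2) = 15/(20000 + 16000) = 15/36000 = 0.0004167 A
V_R2 = I × R2 = V1 × R2/(R1 + R2) = 15 × 16000/36000 = 6.667 V

Final answer: 6.667 V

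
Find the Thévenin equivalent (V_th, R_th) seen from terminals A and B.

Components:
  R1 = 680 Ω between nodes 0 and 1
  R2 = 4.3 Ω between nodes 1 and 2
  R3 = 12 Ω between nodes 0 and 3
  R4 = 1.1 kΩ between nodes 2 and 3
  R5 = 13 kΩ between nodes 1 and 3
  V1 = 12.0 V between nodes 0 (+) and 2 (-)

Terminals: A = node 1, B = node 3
Step 1 — V_th is the open-circuit voltage V_A - V_B (nothing connected across the terminals).
Nodal analysis, taking node 2 as the 0 V reference.
Source V1 fixes V_0 = 12 V.
KCL at each unknown node (sum of currents leaving = 0; resistances in Ω):
  Node 1: (V_1 - 12)/680 + (V_1 - 0)/4.3 + (V_1 - V_3)/13000 = 0
  Node 3: (V_3 - 12)/12 + (V_3 - 0)/1100 + (V_3 - V_1)/13000 = 0
Collecting terms (coefficients in siemens):
  0.2341·V_1 - 0.00007692·V_3 = 0.01765
  0.08432·V_3 - 0.00007692·V_1 = 1
Determinant D = (0.2341)(0.08432) - (-0.00007692)(-0.00007692) = 0.01974
V_1 = [(0.01765)(0.08432) - (-0.00007692)(1)]/D = 0.07928 V
V_3 = [(0.2341)(1) - (0.01765)(-0.00007692)]/D = 11.86 V
V_th = V_1 - V_3 = 0.07928 - 11.86 = -11.78 V
Step 2 — R_th: zero the source — replace V1 by a short circuit (node 2 merges into node 0) — and find the resistance seen between A (node 1) and B (node 3).
Reduce the network between node 1 (A) and node 3 (B) by series/parallel combination:
  Rp1 = R1 ‖ R2 (parallel, both between nodes 0 and 1) = 1/(1/680 + 1/4.3) = 4.273 Ω
  Rp2 = R3 ‖ R4 (parallel, both between nodes 0 and 3) = 1/(1/12 + 1/1100) = 11.87 Ω
  Rs1 = Rp1 + Rp2 (series, joined only at node 0) = 4.273 + 11.87 = 16.14 Ω
  Rp3 = R5 ‖ Rs1 (parallel, both between nodes 1 and 3) = 1/(1/13000 + 1/16.14) = 16.12 Ω
R_th = 16.12 Ω

Final answer: V_th = -11.78 V, R_th = 16.12 Ω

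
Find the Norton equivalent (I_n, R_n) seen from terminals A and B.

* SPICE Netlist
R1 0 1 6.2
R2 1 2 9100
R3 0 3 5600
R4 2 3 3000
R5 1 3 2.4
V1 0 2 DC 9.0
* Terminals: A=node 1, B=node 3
Find the Thévenin equivalent first; then I_n = V_th/R_th and R_n = R_th.
Step 1 — V_th is the open-circuit voltage V_A - V_B (nothing connected across the terminals).
Nodal analysis, taking node 2 as the 0 V reference.
Source V1 fixes V_0 = 9 V.
KCL at each unknown node (sum of currents leaving = 0; resistances in Ω):
  Node 1: (V_1 - 9)/6.2 + (V_1 - 0)/9100 + (V_1 - V_3)/2.4 = 0
  Node 3: (V_3 - 9)/5600 + (V_3 - 0)/3000 + (V_3 - V_1)/2.4 = 0
Collecting terms (coefficients in siemens):
  0.5781·V_1 - 0.4167·V_3 = 1.452
  0.4172·V_3 - 0.4167·V_1 = 0.001607
Determinant D = (0.5781)(0.4172) - (-0.4167)(-0.4167) = 0.06755
V_1 = [(1.452)(0.4172) - (-0.4167)(0.001607)]/D = 8.975 V
V_3 = [(0.5781)(0.001607) - (1.452)(-0.4167)]/D = 8.968 V
V_th = V_1 - V_3 = 8.975 - 8.968 = 0.007161 V
Step 2 — R_th: zero the source — replace V1 by a short circuit (node 2 merges into node 0) — and find the resistance seen between A (node 1) and B (node 3).
Reduce the network between node 1 (A) and node 3 (B) by series/parallel combination:
  Rp1 = R1 ‖ R2 (parallel, both between nodes 0 and 1) = 1/(1/6.2 + 1/9100) = 6.196 Ω
  Rp2 = R3 ‖ R4 (parallel, both between nodes 0 and 3) = 1/(1/5600 + 1/3000) = 1953 Ω
  Rs1 = Rp1 + Rp2 (series, joined only at node 0) = 6.196 + 1953 = 1960 Ω
  Rp3 = R5 ‖ Rs1 (parallel, both between nodes 1 and 3) = 1/(1/2.4 + 1/1960) = 2.397 Ω
R_th = 2.397 Ω
I_n = V_th/R_th = 0.007161/2.397 = 0.002987 A, and R_n = R_th = 2.397 Ω

Final answer: I_n = 0.002987 A, R_n = 2.397 Ω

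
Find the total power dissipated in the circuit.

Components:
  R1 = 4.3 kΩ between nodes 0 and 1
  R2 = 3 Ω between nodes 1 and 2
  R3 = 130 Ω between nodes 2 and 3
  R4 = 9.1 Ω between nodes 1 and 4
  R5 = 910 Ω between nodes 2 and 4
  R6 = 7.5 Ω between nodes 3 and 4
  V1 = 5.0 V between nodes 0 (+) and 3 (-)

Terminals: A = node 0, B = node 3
Nodal analysis, taking node 3 as the 0 V reference.
Source V1 fixes V_0 = 5 V.
KCL at each unknown node (sum of currents leaving = 0; resistances in Ω):
  Node 1: (V_1 - 5)/4300 + (V_1 - V_2)/3 + (V_1 - V_4)/9.1 = 0
  Node 2: (V_2 - V_1)/3 + (V_2 - 0)/130 + (V_2 - V_4)/910 = 0
  Node 4: (V_4 - V_1)/9.1 + (V_4 - V_2)/910 + (V_4 - 0)/7.5 = 0
Collecting terms (coefficients in siemens):
  0.4435·V_1 - 0.3333·V_2 - 0.1099·V_4 = 0.001163
  0.3421·V_2 - 0.3333·V_1 - 0.001099·V_4 = 0
  0.2443·V_4 - 0.1099·V_1 - 0.001099·V_2 = 0
Solving these 3 simultaneous equations (Gaussian elimination) gives:
  V_1 = 0.01703 V, V_2 = 0.01661 V, V_4 = 0.007733 V
Power in each resistor, P = (ΔV)²/R:
  P_R1 = (5 - 0.01703)²/4300 = 0.005774 W
  P_R2 = (0.01703 - 0.01661)²/3 = 0.00000005677 W
  P_R3 = (0.01661 - 0)²/130 = 0.000002123 W
  P_R4 = (0.01703 - 0.007733)²/9.1 = 0.000009491 W
  P_R5 = (0.01661 - 0.007733)²/910 = 0.00000008667 W
  P_R6 = (0 - 0.007733)²/7.5 = 0.000007973 W
P_total = P_R1 + P_R2 + P_R3 + P_R4 + P_R5 + P_R6 = 0.005794 W

Final answer: 0.005794 W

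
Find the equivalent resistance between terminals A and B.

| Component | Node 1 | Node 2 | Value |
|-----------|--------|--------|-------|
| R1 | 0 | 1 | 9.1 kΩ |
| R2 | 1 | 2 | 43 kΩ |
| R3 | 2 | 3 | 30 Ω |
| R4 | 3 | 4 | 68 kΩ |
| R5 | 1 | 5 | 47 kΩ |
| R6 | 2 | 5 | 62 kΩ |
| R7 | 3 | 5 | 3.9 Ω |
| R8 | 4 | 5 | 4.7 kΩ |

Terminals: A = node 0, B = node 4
The network is not a plain series/parallel combination. Inject a 1 A test current into terminal A (node 0) and return it from terminal B (node 4); then R_eq = V_A / (1 A).
Nodal analysis, taking node 4 as the 0 V reference.
Current source I_test pushes 1 A into node 0 and draws it out of node 4.
KCL at each unknown node (sum of currents leaving = 0; resistances in Ω):
  Node 0: (V_0 - V_1)/9100 - 1 = 0
  Node 1: (V_1 - V_0)/9100 + (V_1 - V_2)/43000 + (V_1 - V_5)/47000 = 0
  Node 2: (V_2 - V_1)/43000 + (V_2 - V_3)/30 + (V_2 - V_5)/62000 = 0
  Node 3: (V_3 - V_2)/30 + (V_3 - 0)/68000 + (V_3 - V_5)/3.9 = 0
  Node 5: (V_5 - V_1)/47000 + (V_5 - V_2)/62000 + (V_5 - V_3)/3.9 + (V_5 - 0)/4700 = 0
Collecting terms (coefficients in siemens):
  0.0001099·V_0 - 0.0001099·V_1 = 1
  0.0001544·V_1 - 0.0001099·V_0 - 0.00002326·V_2 - 0.00002128·V_5 = 0
  0.03337·V_2 - 0.00002326·V_1 - 0.03333·V_3 - 0.00001613·V_5 = 0
  0.2898·V_3 - 0.03333·V_2 - 0.2564·V_5 = 0
  0.2567·V_5 - 0.00002128·V_1 - 0.00001613·V_2 - 0.2564·V_3 = 0
Solving these 5 simultaneous equations (Gaussian elimination) gives:
  V_0 = 35960 V, V_1 = 26860 V, V_2 = 4413 V, V_3 = 4398 V
  V_5 = 4396 V
R_eq = V_0 / 1 A = 35960 Ω = 35.96 kΩ

Final answer: 35.96 kΩ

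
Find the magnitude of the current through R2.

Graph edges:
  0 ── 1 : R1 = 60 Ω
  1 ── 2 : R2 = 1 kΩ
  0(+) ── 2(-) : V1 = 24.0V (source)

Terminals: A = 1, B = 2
Nodal analysis, taking node 2 as the 0 V reference.
Source V1 fixes V_0 = 24 V.
KCL at each unknown node (sum of currents leaving = 0; resistances in Ω):
  Node 1: (V_1 - 24)/60 + (V_1 - 0)/1000 = 0
Collecting terms: 0.01767 × V_1 = 0.4  =>  V_1 = 22.64 V
I_R2 = (V_1 - V_2)/R2 = (22.64 - 0)/1000 = 0.02264 A
|I_R2| = 0.02264 A

Final answer: |I_R2| = 0.02264 A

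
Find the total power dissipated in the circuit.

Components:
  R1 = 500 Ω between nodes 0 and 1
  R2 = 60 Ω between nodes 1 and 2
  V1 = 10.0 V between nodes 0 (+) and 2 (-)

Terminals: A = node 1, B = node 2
Nodal analysis, taking node 2 as the 0 V reference.
Source V1 fixes V_0 = 10 V.
KCL at each unknown node (sum of currents leaving = 0; resistances in Ω):
  Node 1: (V_1 - 10)/500 + (V_1 - 0)/60 = 0
Collecting terms: 0.01867 × V_1 = 0.02  =>  V_1 = 1.071 V
Power in each resistor, P = (ΔV)²/R:
  P_R1 = (10 - 1.071)²/500 = 0.1594 W
  P_R2 = (1.071 - 0)²/60 = 0.01913 W
P_total = P_R1 + P_R2 = 0.1786 W

Final answer: 0.1786 W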